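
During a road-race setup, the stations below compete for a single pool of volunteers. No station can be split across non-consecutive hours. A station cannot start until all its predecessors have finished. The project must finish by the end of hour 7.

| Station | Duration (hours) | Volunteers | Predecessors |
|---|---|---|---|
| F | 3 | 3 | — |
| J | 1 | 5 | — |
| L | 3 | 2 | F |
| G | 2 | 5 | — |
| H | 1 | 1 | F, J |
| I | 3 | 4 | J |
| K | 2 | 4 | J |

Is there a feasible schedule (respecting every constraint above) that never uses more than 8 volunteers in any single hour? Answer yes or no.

yes

Schedule F@1, J@1, L@5, G@6, H@5, I@2, K@4: h1:8  h2:7  h3:7  h4:8  h5:7  h6:7  h7:7 — peak 8 ≤ 8.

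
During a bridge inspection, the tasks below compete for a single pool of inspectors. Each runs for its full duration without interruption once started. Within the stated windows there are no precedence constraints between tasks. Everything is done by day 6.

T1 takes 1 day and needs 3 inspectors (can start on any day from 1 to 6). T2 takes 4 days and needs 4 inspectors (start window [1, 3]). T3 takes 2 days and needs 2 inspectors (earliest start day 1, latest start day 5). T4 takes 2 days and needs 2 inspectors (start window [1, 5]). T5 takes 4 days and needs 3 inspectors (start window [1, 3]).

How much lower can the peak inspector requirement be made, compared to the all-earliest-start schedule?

7

Early-start peak: d1:14  d2:11  d3:7  d4:7  d5:0  d6:0 ⇒ 14.
Leveled (T1@1, T2@1, T3@5, T4@5, T5@2): d1:7  d2:7  d3:7  d4:7  d5:7  d6:4 ⇒ 7.
Reduction 14 − 7 = 7.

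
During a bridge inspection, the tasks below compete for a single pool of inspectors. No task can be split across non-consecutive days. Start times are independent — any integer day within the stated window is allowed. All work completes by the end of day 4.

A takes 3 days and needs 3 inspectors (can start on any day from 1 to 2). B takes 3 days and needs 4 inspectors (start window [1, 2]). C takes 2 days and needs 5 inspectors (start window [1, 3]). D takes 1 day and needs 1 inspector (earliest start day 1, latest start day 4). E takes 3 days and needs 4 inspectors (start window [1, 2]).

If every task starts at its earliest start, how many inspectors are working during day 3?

At early start, day 3 has: A, B, E.
Demand: 3 + 4 + 4 = 11.

11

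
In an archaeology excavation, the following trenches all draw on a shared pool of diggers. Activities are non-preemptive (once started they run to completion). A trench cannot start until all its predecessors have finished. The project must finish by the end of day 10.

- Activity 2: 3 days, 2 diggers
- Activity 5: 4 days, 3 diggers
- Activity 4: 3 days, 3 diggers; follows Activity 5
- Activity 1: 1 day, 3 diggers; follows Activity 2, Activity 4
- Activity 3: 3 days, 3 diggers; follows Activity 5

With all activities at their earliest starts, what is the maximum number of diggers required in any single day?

6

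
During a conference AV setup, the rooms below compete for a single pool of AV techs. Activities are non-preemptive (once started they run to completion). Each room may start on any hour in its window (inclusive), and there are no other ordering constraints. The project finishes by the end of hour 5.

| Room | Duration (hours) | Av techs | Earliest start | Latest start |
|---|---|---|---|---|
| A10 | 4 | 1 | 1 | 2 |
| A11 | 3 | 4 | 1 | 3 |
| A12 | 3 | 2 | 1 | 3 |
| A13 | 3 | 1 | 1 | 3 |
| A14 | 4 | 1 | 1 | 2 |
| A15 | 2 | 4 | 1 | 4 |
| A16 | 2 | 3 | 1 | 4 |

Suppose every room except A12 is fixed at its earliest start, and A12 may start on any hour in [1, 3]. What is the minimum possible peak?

14

A12@1: h1:16  h2:16  h3:9  h4:2  h5:0 → peak 16
A12@2: h1:14  h2:16  h3:9  h4:4  h5:0 → peak 16
A12@3: h1:14  h2:14  h3:9  h4:4  h5:2 → peak 14
Best is A12@3, peak 14.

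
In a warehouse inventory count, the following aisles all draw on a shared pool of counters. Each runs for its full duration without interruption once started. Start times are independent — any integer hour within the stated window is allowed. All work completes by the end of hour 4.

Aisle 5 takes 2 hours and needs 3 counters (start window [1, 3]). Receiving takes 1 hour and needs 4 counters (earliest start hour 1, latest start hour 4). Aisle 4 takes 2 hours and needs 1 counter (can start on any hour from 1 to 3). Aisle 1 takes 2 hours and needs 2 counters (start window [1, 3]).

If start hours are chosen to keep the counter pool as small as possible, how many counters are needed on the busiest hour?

5

Early-start (Aisle 5@1, Receiving@1, Aisle 4@1, Aisle 1@1) gives peak 10: h1:10  h2:6  h3:0  h4:0.
Shift Receiving→3, Aisle 4→3.
Schedule Aisle 5@1, Receiving@3, Aisle 4@3, Aisle 1@1: h1:5  h2:5  h3:5  h4:1 — peak 5.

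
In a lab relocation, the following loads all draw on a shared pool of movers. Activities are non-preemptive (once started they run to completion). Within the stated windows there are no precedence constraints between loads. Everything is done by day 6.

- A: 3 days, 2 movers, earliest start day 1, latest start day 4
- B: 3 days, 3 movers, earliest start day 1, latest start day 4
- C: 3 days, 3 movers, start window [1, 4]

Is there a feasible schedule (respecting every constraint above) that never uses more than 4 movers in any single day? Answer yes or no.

no

The minimum achievable peak is 5; 4 < 5, so no feasible schedule stays within the cap.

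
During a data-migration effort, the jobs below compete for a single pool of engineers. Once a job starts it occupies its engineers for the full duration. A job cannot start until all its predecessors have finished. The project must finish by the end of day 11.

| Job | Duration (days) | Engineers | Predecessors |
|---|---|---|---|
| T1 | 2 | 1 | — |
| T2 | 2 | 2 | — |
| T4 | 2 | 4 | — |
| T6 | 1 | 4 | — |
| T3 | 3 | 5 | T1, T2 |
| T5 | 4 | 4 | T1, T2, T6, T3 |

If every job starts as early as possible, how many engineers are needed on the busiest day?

11

Early-start schedule: T1@1, T2@1, T4@1, T6@1, T3@3, T5@6.
Load per day: day 1: 11, day 2: 7, day 3: 5, day 4: 5, day 5: 5, day 6: 4, day 7: 4, day 8: 4, day 9: 4, day 10: 0, day 11: 0.
Peak is 11.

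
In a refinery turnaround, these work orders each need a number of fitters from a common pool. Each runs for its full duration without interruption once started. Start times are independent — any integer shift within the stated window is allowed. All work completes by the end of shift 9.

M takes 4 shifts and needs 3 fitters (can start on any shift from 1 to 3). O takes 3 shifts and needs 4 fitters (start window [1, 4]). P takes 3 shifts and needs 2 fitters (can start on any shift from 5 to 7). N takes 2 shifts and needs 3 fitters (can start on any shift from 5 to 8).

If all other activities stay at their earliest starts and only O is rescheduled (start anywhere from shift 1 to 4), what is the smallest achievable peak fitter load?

7

O@1: s1:7  s2:7  s3:7  s4:3  s5:5  s6:5  s7:2  s8:0  s9:0 → peak 7
O@2: s1:3  s2:7  s3:7  s4:7  s5:5  s6:5  s7:2  s8:0  s9:0 → peak 7
O@3: s1:3  s2:3  s3:7  s4:7  s5:9  s6:5  s7:2  s8:0  s9:0 → peak 9
O@4: s1:3  s2:3  s3:3  s4:7  s5:9  s6:9  s7:2  s8:0  s9:0 → peak 9
Best is O@1, peak 7.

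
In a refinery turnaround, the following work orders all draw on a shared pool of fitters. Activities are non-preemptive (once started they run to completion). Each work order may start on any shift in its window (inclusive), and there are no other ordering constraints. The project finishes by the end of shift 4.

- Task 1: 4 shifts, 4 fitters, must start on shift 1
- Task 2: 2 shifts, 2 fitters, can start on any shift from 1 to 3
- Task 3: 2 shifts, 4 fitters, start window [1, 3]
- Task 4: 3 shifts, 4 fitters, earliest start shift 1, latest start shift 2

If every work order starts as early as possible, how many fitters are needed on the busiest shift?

Early-start schedule: Task 1@1, Task 2@1, Task 3@1, Task 4@1.
Load per shift: shift 1: 14, shift 2: 14, shift 3: 8, shift 4: 4.
Peak is 14.

14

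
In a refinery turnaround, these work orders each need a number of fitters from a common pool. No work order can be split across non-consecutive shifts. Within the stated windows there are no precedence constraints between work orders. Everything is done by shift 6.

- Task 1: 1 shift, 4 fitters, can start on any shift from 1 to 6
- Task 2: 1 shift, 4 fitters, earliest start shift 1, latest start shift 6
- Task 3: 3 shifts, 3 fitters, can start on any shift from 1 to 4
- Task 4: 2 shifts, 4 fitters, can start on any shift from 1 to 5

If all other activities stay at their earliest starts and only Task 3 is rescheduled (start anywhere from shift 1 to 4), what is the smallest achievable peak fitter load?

Task 3@1: s1:15  s2:7  s3:3  s4:0  s5:0  s6:0 → peak 15
Task 3@2: s1:12  s2:7  s3:3  s4:3  s5:0  s6:0 → peak 12
Task 3@3: s1:12  s2:4  s3:3  s4:3  s5:3  s6:0 → peak 12
Task 3@4: s1:12  s2:4  s3:0  s4:3  s5:3  s6:3 → peak 12
Best is Task 3@2, peak 12.

12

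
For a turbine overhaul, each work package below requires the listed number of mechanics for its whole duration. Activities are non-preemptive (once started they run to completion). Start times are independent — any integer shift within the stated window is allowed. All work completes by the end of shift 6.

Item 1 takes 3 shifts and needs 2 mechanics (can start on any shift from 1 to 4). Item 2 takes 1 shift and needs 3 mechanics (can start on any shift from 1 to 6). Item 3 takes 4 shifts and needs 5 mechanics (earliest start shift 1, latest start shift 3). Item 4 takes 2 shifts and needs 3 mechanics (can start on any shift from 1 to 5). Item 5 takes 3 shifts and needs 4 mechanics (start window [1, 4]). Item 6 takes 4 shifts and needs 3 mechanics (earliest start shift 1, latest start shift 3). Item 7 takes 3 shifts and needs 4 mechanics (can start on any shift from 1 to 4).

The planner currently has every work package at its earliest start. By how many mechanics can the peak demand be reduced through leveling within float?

Early-start peak: s1:24  s2:21  s3:18  s4:8  s5:0  s6:0 ⇒ 24.
Leveled (Item 1@1, Item 2@1, Item 3@1, Item 4@5, Item 5@1, Item 6@2, Item 7@4): s1:14  s2:14  s3:14  s4:12  s5:10  s6:7 ⇒ 14.
Reduction 24 − 14 = 10.

10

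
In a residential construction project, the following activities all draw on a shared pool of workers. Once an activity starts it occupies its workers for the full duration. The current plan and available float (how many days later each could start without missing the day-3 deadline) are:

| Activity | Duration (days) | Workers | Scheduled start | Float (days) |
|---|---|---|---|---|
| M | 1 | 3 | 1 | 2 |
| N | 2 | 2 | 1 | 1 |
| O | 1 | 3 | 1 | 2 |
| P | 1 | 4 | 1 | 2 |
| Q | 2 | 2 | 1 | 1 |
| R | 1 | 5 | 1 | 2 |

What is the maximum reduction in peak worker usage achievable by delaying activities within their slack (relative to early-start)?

11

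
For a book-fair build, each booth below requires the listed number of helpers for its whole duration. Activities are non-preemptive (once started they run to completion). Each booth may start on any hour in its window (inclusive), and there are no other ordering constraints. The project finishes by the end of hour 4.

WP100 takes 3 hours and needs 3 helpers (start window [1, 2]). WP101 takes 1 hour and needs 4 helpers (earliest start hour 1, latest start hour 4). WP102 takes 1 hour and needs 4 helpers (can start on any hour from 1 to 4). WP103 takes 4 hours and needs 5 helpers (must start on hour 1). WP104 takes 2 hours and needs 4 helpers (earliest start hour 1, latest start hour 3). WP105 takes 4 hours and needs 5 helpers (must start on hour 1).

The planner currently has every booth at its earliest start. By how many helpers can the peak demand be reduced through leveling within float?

Early-start peak: h1:25  h2:17  h3:13  h4:10 ⇒ 25.
Leveled (WP100@1, WP101@1, WP102@2, WP103@1, WP104@3, WP105@1): h1:17  h2:17  h3:17  h4:14 ⇒ 17.
Reduction 25 − 17 = 8.

8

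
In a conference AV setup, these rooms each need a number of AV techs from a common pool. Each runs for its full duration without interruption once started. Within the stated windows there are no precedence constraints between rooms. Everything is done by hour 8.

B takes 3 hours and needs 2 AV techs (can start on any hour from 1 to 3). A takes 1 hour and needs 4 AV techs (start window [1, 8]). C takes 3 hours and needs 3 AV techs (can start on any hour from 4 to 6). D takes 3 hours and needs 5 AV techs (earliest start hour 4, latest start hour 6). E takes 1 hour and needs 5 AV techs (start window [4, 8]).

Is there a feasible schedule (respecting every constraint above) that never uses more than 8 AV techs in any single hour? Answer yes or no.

yes

Schedule B@1, A@1, C@4, D@4, E@7: h1:6  h2:2  h3:2  h4:8  h5:8  h6:8  h7:5  h8:0 — peak 8 ≤ 8.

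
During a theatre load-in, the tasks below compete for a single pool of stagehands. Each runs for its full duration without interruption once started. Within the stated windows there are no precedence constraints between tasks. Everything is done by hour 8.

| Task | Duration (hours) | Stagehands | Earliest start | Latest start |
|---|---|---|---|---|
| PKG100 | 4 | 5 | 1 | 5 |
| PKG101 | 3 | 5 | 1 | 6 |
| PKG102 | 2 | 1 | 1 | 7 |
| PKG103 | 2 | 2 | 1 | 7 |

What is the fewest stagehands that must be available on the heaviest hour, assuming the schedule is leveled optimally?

7

Early-start (PKG100@1, PKG101@1, PKG102@1, PKG103@1) gives peak 13: h1:13  h2:13  h3:10  h4:5  h5:0  h6:0  h7:0  h8:0.
Shift PKG101→5, PKG103→3.
Schedule PKG100@1, PKG101@5, PKG102@1, PKG103@3: h1:6  h2:6  h3:7  h4:7  h5:5  h6:5  h7:5  h8:0 — peak 7.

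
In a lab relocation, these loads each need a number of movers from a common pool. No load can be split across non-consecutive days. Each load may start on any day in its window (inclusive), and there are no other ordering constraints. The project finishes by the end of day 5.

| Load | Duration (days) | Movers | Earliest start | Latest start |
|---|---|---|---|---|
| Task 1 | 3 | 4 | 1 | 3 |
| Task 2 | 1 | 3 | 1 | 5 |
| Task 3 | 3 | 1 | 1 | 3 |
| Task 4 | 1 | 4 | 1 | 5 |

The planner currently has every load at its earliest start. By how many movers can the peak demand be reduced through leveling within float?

7

Early-start peak: d1:12  d2:5  d3:5  d4:0  d5:0 ⇒ 12.
Leveled (Task 1@1, Task 2@4, Task 3@1, Task 4@5): d1:5  d2:5  d3:5  d4:3  d5:4 ⇒ 5.
Reduction 12 − 5 = 7.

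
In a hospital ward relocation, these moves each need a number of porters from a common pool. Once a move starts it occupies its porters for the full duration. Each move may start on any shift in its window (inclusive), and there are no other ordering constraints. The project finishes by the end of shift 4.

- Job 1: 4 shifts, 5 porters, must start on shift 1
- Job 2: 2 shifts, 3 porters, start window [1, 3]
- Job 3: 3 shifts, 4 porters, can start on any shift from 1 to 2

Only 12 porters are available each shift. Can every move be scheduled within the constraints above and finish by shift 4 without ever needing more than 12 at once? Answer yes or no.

yes

Schedule Job 1@1, Job 2@1, Job 3@1: s1:12  s2:12  s3:9  s4:5 — peak 12 ≤ 12.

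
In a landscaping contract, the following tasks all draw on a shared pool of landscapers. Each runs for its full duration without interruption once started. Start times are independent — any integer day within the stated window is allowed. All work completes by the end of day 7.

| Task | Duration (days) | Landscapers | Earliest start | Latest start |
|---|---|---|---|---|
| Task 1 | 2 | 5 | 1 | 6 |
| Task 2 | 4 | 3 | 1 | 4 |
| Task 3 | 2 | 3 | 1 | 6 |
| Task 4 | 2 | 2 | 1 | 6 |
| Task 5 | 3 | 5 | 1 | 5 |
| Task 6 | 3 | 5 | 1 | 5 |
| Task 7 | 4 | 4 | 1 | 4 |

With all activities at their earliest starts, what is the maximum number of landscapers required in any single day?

Early-start schedule: Task 1@1, Task 2@1, Task 3@1, Task 4@1, Task 5@1, Task 6@1, Task 7@1.
Load per day: day 1: 27, day 2: 27, day 3: 17, day 4: 7, day 5: 0, day 6: 0, day 7: 0.
Peak is 27.

27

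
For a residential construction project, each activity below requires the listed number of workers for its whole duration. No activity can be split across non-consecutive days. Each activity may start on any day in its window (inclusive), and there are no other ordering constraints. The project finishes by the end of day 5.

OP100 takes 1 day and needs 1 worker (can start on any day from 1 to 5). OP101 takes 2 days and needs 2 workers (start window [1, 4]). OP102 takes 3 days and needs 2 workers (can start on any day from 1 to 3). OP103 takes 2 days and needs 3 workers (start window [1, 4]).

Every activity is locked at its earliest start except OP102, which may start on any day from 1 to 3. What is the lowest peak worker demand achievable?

6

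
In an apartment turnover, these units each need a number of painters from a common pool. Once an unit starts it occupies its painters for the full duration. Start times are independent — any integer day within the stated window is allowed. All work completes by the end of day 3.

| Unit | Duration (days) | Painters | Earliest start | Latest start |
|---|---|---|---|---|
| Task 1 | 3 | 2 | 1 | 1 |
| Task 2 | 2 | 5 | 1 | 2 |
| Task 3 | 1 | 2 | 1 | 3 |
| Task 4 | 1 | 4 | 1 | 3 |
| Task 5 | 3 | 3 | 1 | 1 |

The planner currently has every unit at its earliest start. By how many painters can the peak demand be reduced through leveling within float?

Early-start peak: d1:16  d2:10  d3:5 ⇒ 16.
Leveled (Task 1@1, Task 2@1, Task 3@3, Task 4@3, Task 5@1): d1:10  d2:10  d3:11 ⇒ 11.
Reduction 16 − 11 = 5.

5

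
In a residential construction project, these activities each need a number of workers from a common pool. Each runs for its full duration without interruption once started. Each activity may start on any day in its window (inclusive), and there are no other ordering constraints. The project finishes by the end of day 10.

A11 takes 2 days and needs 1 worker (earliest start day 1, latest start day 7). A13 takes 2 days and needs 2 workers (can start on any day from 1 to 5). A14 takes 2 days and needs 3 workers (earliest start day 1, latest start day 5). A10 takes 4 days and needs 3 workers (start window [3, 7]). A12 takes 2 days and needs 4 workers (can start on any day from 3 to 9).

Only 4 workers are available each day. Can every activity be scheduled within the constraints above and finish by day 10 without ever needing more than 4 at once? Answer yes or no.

yes

Schedule A11@1, A13@1, A14@3, A10@5, A12@9: d1:3  d2:3  d3:3  d4:3  d5:3  d6:3  d7:3  d8:3  d9:4  d10:4 — peak 4 ≤ 4.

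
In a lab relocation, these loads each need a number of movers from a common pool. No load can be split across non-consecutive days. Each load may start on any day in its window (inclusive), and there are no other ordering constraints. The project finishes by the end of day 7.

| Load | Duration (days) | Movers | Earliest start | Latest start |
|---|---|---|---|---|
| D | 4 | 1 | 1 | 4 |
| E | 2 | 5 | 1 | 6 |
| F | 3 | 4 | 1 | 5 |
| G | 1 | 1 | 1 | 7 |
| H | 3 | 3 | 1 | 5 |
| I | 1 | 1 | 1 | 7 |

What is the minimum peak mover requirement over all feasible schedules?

Early-start (D@1, E@1, F@1, G@1, H@1, I@1) gives peak 15: d1:15  d2:13  d3:8  d4:1  d5:0  d6:0  d7:0.
Shift F→3, H→5, I→2.
Schedule D@1, E@1, F@3, G@1, H@5, I@2: d1:7  d2:7  d3:5  d4:5  d5:7  d6:3  d7:3 — peak 7.

7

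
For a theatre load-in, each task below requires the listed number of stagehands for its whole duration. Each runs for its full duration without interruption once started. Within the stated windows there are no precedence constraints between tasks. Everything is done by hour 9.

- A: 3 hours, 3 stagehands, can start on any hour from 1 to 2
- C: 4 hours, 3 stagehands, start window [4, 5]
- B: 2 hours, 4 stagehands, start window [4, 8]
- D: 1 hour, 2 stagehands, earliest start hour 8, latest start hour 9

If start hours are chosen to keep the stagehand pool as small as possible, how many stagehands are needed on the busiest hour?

Early-start (A@1, C@4, B@4, D@8) gives peak 7: h1:3  h2:3  h3:3  h4:7  h5:7  h6:3  h7:3  h8:2  h9:0.
Shift B→8.
Schedule A@1, C@4, B@8, D@8: h1:3  h2:3  h3:3  h4:3  h5:3  h6:3  h7:3  h8:6  h9:4 — peak 6.

6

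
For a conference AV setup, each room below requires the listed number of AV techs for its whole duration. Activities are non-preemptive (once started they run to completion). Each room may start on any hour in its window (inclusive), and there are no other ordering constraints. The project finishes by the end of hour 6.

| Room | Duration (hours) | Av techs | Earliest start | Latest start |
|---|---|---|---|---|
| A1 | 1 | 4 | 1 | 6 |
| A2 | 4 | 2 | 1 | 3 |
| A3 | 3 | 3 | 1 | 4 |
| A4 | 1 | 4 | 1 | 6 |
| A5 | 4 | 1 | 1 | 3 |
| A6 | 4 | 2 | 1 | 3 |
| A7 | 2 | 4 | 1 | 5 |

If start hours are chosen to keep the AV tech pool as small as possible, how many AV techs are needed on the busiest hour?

8

Early-start (A1@1, A2@1, A3@1, A4@1, A5@1, A6@1, A7@1) gives peak 20: h1:20  h2:12  h3:8  h4:5  h5:0  h6:0.
Shift A3→2, A4→6, A6→2, A7→5.
Schedule A1@1, A2@1, A3@2, A4@6, A5@1, A6@2, A7@5: h1:7  h2:8  h3:8  h4:8  h5:6  h6:8 — peak 8.
Total AV tech-hours = 45 over 6 hours ⇒ peak ≥ ⌈45/6⌉ = 8, so 8 is optimal.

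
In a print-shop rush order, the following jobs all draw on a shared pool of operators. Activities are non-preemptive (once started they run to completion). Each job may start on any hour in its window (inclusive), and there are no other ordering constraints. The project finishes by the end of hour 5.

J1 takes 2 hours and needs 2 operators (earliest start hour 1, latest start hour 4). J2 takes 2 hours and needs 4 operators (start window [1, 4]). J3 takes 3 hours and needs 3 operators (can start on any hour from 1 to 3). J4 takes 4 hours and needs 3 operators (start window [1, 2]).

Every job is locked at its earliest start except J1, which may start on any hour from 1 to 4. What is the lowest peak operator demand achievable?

10

J1@1: h1:12  h2:12  h3:6  h4:3  h5:0 → peak 12
J1@2: h1:10  h2:12  h3:8  h4:3  h5:0 → peak 12
J1@3: h1:10  h2:10  h3:8  h4:5  h5:0 → peak 10
J1@4: h1:10  h2:10  h3:6  h4:5  h5:2 → peak 10
Best is J1@3, peak 10.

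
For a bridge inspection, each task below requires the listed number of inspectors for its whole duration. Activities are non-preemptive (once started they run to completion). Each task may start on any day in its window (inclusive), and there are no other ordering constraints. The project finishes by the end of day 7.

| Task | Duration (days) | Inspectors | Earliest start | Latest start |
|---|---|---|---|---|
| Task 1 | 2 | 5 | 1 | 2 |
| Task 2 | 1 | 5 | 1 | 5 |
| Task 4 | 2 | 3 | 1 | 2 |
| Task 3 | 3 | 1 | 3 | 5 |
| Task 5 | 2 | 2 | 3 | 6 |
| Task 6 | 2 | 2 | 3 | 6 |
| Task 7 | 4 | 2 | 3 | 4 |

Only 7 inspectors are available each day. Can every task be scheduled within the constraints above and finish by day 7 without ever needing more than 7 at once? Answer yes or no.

no

The minimum achievable peak is 8; 7 < 8, so no feasible schedule stays within the cap.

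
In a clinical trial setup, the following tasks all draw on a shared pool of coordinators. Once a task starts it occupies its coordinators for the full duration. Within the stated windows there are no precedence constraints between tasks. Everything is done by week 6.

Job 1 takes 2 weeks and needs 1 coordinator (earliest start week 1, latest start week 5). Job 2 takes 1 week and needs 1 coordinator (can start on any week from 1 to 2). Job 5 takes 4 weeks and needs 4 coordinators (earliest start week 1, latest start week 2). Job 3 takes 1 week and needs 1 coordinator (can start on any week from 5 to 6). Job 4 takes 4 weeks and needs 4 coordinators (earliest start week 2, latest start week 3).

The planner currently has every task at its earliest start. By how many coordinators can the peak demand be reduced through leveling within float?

Early-start peak: w1:6  w2:9  w3:8  w4:8  w5:5  w6:0 ⇒ 9.
Leveled (Job 1@1, Job 2@1, Job 5@1, Job 3@5, Job 4@3): w1:6  w2:5  w3:8  w4:8  w5:5  w6:4 ⇒ 8.
Reduction 9 − 8 = 1.

1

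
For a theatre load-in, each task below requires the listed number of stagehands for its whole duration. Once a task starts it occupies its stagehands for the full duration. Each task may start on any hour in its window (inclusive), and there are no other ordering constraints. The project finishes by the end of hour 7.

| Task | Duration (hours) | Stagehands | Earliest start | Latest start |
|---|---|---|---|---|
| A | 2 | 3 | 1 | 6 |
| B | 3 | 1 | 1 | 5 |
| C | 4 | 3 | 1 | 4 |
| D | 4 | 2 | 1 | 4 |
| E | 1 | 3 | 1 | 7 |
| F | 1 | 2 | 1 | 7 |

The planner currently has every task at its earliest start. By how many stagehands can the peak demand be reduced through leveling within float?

8

Early-start peak: h1:14  h2:9  h3:6  h4:5  h5:0  h6:0  h7:0 ⇒ 14.
Leveled (A@1, B@1, C@3, D@1, E@5, F@6): h1:6  h2:6  h3:6  h4:5  h5:6  h6:5  h7:0 ⇒ 6.
Reduction 14 − 6 = 8.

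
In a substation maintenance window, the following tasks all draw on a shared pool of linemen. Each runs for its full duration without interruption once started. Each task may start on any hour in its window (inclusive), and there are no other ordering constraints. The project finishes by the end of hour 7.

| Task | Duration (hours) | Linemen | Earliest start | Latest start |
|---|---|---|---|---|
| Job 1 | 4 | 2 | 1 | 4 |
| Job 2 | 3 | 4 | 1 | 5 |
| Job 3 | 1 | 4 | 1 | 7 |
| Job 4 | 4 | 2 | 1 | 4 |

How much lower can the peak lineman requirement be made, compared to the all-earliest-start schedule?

6

Early-start peak: h1:12  h2:8  h3:8  h4:4  h5:0  h6:0  h7:0 ⇒ 12.
Leveled (Job 1@1, Job 2@1, Job 3@5, Job 4@4): h1:6  h2:6  h3:6  h4:4  h5:6  h6:2  h7:2 ⇒ 6.
Reduction 12 − 6 = 6.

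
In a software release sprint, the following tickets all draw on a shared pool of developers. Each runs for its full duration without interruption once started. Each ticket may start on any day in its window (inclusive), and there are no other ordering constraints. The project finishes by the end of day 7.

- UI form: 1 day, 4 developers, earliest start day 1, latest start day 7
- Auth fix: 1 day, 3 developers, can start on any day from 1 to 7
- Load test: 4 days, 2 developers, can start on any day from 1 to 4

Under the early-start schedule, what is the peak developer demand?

9

Early-start schedule: UI form@1, Auth fix@1, Load test@1.
Load per day: day 1: 9, day 2: 2, day 3: 2, day 4: 2, day 5: 0, day 6: 0, day 7: 0.
Peak is 9.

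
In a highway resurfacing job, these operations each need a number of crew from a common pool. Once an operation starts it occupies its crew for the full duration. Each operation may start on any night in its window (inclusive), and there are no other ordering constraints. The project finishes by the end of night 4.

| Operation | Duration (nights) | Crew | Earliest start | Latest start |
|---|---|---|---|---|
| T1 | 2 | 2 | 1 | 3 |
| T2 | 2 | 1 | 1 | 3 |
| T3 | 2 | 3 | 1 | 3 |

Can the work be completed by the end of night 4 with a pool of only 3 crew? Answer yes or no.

yes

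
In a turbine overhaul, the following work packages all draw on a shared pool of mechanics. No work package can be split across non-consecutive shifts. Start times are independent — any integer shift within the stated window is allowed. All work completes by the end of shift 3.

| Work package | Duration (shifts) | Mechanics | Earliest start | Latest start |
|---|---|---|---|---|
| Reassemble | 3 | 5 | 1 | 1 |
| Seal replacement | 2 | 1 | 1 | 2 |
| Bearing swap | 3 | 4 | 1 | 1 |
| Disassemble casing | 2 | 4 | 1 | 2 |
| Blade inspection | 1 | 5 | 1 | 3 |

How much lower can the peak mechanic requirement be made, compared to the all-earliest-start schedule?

5

Early-start peak: s1:19  s2:14  s3:9 ⇒ 19.
Leveled (Reassemble@1, Seal replacement@1, Bearing swap@1, Disassemble casing@1, Blade inspection@3): s1:14  s2:14  s3:14 ⇒ 14.
Reduction 19 − 14 = 5.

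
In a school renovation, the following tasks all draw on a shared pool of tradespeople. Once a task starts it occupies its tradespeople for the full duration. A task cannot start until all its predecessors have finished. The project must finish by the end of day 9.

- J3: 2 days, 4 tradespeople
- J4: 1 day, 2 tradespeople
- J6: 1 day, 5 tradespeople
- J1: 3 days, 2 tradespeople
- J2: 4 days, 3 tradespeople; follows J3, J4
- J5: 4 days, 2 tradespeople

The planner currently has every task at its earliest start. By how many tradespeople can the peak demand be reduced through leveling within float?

9

Early-start peak: d1:15  d2:8  d3:7  d4:5  d5:3  d6:3  d7:0  d8:0  d9:0 ⇒ 15.
Leveled (J3@1, J4@1, J6@5, J1@2, J2@6, J5@6): d1:6  d2:6  d3:2  d4:2  d5:5  d6:5  d7:5  d8:5  d9:5 ⇒ 6.
Reduction 15 − 6 = 9.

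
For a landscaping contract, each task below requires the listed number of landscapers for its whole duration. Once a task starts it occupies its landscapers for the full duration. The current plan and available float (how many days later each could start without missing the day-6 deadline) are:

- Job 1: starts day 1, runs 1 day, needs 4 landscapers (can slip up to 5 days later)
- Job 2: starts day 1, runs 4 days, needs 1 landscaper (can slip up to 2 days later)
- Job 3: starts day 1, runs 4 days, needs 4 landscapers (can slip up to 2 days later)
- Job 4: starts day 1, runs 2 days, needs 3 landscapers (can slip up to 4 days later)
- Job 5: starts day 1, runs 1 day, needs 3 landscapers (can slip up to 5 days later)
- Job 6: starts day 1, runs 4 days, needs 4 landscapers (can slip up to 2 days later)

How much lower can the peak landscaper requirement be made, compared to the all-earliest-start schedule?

10

Early-start peak: d1:19  d2:12  d3:9  d4:9  d5:0  d6:0 ⇒ 19.
Leveled (Job 1@1, Job 2@1, Job 3@1, Job 4@5, Job 5@2, Job 6@3): d1:9  d2:8  d3:9  d4:9  d5:7  d6:7 ⇒ 9.
Reduction 19 − 9 = 10.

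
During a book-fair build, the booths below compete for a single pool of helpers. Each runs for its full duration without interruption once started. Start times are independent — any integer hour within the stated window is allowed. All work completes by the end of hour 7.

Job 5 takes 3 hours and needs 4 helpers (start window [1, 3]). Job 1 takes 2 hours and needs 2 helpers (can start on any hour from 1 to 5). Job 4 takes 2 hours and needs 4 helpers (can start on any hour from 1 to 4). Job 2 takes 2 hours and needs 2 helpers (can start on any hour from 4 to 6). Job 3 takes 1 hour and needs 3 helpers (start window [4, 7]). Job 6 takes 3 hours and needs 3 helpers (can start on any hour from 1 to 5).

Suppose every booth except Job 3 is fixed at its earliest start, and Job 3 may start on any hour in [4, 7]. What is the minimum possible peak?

Job 3@4: h1:13  h2:13  h3:7  h4:5  h5:2  h6:0  h7:0 → peak 13
Job 3@5: h1:13  h2:13  h3:7  h4:2  h5:5  h6:0  h7:0 → peak 13
Job 3@6: h1:13  h2:13  h3:7  h4:2  h5:2  h6:3  h7:0 → peak 13
Job 3@7: h1:13  h2:13  h3:7  h4:2  h5:2  h6:0  h7:3 → peak 13
Best is Job 3@4, peak 13.

13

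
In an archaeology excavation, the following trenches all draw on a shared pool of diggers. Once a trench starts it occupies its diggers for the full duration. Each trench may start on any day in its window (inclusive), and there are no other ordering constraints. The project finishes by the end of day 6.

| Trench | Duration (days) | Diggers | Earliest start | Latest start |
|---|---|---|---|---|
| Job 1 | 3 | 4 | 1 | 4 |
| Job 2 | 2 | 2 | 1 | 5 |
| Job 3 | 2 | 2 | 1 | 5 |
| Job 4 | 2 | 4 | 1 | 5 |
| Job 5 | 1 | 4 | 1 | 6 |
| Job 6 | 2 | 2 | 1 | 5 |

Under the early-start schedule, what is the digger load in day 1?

18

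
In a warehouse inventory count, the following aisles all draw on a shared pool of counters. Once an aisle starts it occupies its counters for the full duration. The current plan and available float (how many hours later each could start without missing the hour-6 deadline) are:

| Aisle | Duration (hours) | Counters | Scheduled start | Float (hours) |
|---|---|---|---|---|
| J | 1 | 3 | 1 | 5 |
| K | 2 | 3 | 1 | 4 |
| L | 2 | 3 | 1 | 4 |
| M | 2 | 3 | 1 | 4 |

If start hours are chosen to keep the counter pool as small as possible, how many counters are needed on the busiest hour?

Early-start (J@1, K@1, L@1, M@1) gives peak 12: h1:12  h2:9  h3:0  h4:0  h5:0  h6:0.
Shift L→2, M→3.
Schedule J@1, K@1, L@2, M@3: h1:6  h2:6  h3:6  h4:3  h5:0  h6:0 — peak 6.

6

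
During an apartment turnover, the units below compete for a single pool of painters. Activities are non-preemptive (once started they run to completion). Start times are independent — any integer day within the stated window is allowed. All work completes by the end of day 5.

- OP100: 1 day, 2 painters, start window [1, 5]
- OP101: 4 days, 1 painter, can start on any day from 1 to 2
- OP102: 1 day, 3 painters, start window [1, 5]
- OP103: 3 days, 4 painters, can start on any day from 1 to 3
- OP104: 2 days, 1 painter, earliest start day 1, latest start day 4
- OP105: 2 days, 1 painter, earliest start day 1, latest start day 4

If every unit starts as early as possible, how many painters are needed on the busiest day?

12

Early-start schedule: OP100@1, OP101@1, OP102@1, OP103@1, OP104@1, OP105@1.
Load per day: day 1: 12, day 2: 7, day 3: 5, day 4: 1, day 5: 0.
Peak is 12.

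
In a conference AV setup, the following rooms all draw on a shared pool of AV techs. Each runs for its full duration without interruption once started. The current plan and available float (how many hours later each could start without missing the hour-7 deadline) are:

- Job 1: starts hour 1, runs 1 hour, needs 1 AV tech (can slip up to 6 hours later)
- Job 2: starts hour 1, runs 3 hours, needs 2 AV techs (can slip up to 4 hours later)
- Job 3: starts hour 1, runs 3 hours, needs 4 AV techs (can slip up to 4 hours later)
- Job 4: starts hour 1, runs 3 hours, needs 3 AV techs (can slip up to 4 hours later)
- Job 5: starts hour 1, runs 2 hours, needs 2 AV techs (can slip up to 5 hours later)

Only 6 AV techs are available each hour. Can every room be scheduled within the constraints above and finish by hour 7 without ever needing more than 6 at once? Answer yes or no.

Schedule Job 1@1, Job 2@1, Job 3@2, Job 4@5, Job 5@4: h1:3  h2:6  h3:6  h4:6  h5:5  h6:3  h7:3 — peak 6 ≤ 6.

yes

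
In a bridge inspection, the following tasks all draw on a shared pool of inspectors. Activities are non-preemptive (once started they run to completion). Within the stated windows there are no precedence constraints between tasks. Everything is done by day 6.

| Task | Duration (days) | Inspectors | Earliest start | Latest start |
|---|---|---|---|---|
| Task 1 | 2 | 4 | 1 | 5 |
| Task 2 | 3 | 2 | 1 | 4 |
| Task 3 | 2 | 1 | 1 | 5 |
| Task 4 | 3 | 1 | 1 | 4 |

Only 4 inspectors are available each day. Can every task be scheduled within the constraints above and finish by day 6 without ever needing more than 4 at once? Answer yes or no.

yes

Schedule Task 1@1, Task 2@3, Task 3@3, Task 4@3: d1:4  d2:4  d3:4  d4:4  d5:3  d6:0 — peak 4 ≤ 4.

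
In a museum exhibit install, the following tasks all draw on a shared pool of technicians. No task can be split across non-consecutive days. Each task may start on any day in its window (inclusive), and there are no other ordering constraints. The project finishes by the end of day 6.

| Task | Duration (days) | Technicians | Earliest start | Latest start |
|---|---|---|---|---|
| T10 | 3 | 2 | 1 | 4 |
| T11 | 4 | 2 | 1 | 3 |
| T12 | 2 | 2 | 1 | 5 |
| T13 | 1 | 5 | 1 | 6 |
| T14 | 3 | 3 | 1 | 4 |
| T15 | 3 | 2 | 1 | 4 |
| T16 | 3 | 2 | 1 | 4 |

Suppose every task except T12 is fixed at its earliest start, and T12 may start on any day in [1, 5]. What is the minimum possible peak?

16

T12@1: d1:18  d2:13  d3:11  d4:2  d5:0  d6:0 → peak 18
T12@2: d1:16  d2:13  d3:13  d4:2  d5:0  d6:0 → peak 16
T12@3: d1:16  d2:11  d3:13  d4:4  d5:0  d6:0 → peak 16
T12@4: d1:16  d2:11  d3:11  d4:4  d5:2  d6:0 → peak 16
T12@5: d1:16  d2:11  d3:11  d4:2  d5:2  d6:2 → peak 16
Best is T12@2, peak 16.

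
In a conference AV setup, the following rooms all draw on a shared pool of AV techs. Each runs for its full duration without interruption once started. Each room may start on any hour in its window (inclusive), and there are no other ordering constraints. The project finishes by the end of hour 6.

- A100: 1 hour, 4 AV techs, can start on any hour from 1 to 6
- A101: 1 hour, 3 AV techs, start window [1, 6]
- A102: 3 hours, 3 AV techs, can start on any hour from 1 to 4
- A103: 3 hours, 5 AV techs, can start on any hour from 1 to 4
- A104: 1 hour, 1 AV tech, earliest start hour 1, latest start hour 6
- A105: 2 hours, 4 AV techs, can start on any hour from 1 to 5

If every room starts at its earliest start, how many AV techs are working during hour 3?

8

At early start, hour 3 has: A102, A103.
Demand: 3 + 5 = 8.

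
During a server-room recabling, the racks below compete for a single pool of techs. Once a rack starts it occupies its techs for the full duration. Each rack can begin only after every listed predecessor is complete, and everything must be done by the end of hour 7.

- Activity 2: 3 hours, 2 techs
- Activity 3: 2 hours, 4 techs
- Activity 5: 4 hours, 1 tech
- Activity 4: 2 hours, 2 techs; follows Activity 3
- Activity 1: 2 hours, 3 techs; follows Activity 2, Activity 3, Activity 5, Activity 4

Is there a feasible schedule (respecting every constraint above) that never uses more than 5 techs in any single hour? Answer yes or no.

yes

Schedule Activity 2@3, Activity 3@1, Activity 5@1, Activity 4@3, Activity 1@6: h1:5  h2:5  h3:5  h4:5  h5:2  h6:3  h7:3 — peak 5 ≤ 5.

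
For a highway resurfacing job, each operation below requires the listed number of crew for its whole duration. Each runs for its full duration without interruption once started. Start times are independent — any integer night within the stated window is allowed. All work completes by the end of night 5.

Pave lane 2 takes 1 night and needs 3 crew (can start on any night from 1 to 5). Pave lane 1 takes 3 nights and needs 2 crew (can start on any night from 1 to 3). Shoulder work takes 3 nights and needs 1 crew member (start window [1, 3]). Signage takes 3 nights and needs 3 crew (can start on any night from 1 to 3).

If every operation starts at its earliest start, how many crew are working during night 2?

6

At early start, night 2 has: Pave lane 1, Shoulder work, Signage.
Demand: 2 + 1 + 3 = 6.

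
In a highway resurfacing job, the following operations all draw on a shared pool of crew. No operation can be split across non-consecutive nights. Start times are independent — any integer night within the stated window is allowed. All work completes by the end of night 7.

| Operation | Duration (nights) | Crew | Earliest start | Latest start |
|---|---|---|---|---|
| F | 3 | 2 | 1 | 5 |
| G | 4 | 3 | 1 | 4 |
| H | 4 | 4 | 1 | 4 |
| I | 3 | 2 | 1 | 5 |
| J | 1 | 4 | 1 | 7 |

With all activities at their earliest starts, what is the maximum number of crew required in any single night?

15

Early-start schedule: F@1, G@1, H@1, I@1, J@1.
Load per night: night 1: 15, night 2: 11, night 3: 11, night 4: 7, night 5: 0, night 6: 0, night 7: 0.
Peak is 15.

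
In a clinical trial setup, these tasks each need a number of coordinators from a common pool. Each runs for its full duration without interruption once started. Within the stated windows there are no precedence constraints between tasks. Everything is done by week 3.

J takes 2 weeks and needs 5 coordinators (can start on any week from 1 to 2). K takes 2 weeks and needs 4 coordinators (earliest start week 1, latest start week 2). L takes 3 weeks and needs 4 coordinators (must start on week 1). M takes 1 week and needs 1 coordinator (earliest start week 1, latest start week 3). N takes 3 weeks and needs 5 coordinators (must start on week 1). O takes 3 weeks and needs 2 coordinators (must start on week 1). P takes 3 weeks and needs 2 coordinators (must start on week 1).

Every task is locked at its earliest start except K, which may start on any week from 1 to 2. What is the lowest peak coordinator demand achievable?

K@1: w1:23  w2:22  w3:13 → peak 23
K@2: w1:19  w2:22  w3:17 → peak 22
Best is K@2, peak 22.

22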